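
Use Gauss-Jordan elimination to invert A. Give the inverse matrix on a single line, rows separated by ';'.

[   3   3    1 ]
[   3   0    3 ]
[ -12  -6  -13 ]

Gauss-Jordan on [A | I]:
R1 <- (1/3)*R1:  [   1    1  1/3  |  1/3    0    0 ]
R2 <- R2 - (3)*R1:  [  0  -3   2  |  -1   1   0 ]
R3 <- R3 - (-12)*R1:  [  0   6  -9  |   4   0   1 ]
R2 <- (1/-3)*R2:  [    0     1  -2/3  |   1/3  -1/3     0 ]
R1 <- R1 - (1)*R2:  [   1    0    1  |    0  1/3    0 ]
R3 <- R3 - (6)*R2:  [  0   0  -5  |   2   2   1 ]
R3 <- (1/-5)*R3:  [    0     0     1  |  -2/5  -2/5  -1/5 ]
R1 <- R1 - (1)*R3:  [     1      0      0  |    2/5  11/15    1/5 ]
R2 <- R2 - (-2/3)*R3:  [     0      1      0  |   1/15   -3/5  -2/15 ]
Right block of [I | A^{-1}] is the inverse:
[  2/5  11/15    1/5 ]
[ 1/15   -3/5  -2/15 ]
[ -2/5   -2/5   -1/5 ]

inverse = [2/5 11/15 1/5; 1/15 -3/5 -2/15; -2/5 -2/5 -1/5]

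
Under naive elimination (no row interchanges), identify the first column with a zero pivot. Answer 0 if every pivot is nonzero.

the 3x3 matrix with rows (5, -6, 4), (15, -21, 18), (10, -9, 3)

Naive forward elimination:
R2 <- R2 - (3)*R1:  [  0  -3   6 ]
R3 <- R3 - (2)*R1:  [  0   3  -5 ]
R3 <- R3 - (-1)*R2:  [ 0  0  1 ]
All pivots nonzero; naive elimination completes without hitting a zero pivot.

first zero-pivot column = 0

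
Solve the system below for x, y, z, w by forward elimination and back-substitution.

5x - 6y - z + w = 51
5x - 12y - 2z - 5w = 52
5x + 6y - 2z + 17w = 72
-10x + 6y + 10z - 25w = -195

Forward elimination on [A|b]:
R2 <- R2 - (1)*R1:  [  0  -6  -1  -6   1 ]
R3 <- R3 - (1)*R1:  [  0  12  -1  16  21 ]
R4 <- R4 - (-2)*R1:  [   0   -6    8  -23  -93 ]
R3 <- R3 - (-2)*R2:  [  0   0  -3   4  23 ]
R4 <- R4 - (1)*R2:  [   0    0    9  -17  -94 ]
R4 <- R4 - (-3)*R3:  [   0    0    0   -5  -25 ]
Row echelon form:
[ 5  -6  -1   1  |   51 ]
[ 0  -6  -1  -6  |    1 ]
[ 0   0  -3   4  |   23 ]
[ 0   0   0  -5  |  -25 ]
Back-substitution:
w = (-25) / -5 = 5
z = (23 - (4)*(5)) / -3 = -1
y = (1 - (-1)*(-1) - (-6)*(5)) / -6 = -5
x = (51 - (-6)*(-5) - (-1)*(-1) - (1)*(5)) / 5 = 3

(3, -5, -1, 5)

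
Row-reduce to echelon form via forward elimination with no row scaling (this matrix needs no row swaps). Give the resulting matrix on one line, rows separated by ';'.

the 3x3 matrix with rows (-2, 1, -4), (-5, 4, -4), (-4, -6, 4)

REF = [-2 1 -4; 0 3/2 6; 0 0 44]

Forward elimination:
R2 <- R2 - (5/2)*R1:  [   0  3/2    6 ]
R3 <- R3 - (2)*R1:  [  0  -8  12 ]
R3 <- R3 - (-16/3)*R2:  [  0   0  44 ]
Row echelon form:
[ -2    1  -4 ]
[  0  3/2   6 ]
[  0    0  44 ]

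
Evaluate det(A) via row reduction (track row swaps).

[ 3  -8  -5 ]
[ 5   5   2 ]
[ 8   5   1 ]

Forward elimination:
R2 <- R2 - (5/3)*R1:  [    0  55/3  31/3 ]
R3 <- R3 - (8/3)*R1:  [    0  79/3  43/3 ]
R3 <- R3 - (79/55)*R2:  [      0       0  -28/55 ]
Upper-triangular form:
[ 3    -8      -5 ]
[ 0  55/3    31/3 ]
[ 0     0  -28/55 ]
det(A) = (-1)^0 * (3) * (55/3) * (-28/55) = -28  (0 row swaps -> sign +1)

det(A) = -28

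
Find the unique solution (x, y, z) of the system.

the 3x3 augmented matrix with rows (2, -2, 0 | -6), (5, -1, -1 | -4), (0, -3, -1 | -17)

(1, 4, 5)

Forward elimination on [A|b]:
R2 <- R2 - (5/2)*R1:  [  0   4  -1  11 ]
R3 <- R3 - (-3/4)*R2:  [     0      0   -7/4  -35/4 ]
Row echelon form:
[ 2  -2     0  |     -6 ]
[ 0   4    -1  |     11 ]
[ 0   0  -7/4  |  -35/4 ]
Back-substitution:
z = (-35/4) / (-7/4) = 5
y = (11 - (-1)*(5)) / 4 = 4
x = (-6 - (-2)*(4)) / 2 = 1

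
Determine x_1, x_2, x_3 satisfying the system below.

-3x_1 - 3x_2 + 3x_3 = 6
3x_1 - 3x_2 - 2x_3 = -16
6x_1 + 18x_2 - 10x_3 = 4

(-2, 2, 2)

Forward elimination on [A|b]:
R2 <- R2 - (-1)*R1:  [   0   -6    1  -10 ]
R3 <- R3 - (-2)*R1:  [  0  12  -4  16 ]
R3 <- R3 - (-2)*R2:  [  0   0  -2  -4 ]
Row echelon form:
[ -3  -3   3  |    6 ]
[  0  -6   1  |  -10 ]
[  0   0  -2  |   -4 ]
Back-substitution:
x_3 = (-4) / -2 = 2
x_2 = (-10 - (1)*(2)) / -6 = 2
x_1 = (6 - (-3)*(2) - (3)*(2)) / -3 = -2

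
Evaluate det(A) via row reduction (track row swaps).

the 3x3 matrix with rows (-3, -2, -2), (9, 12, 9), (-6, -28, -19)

det(A) = 54

Forward elimination:
R2 <- R2 - (-3)*R1:  [ 0  6  3 ]
R3 <- R3 - (2)*R1:  [   0  -24  -15 ]
R3 <- R3 - (-4)*R2:  [  0   0  -3 ]
Upper-triangular form:
[ -3  -2  -2 ]
[  0   6   3 ]
[  0   0  -3 ]
det(A) = (-1)^0 * (-3) * (6) * (-3) = 54  (0 row swaps -> sign +1)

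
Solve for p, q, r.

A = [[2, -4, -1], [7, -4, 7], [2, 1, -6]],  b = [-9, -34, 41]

Forward elimination on [A|b]:
R2 <- R2 - (7/2)*R1:  [    0    10  21/2  -5/2 ]
R3 <- R3 - (1)*R1:  [  0   5  -5  50 ]
R3 <- R3 - (1/2)*R2:  [     0      0  -41/4  205/4 ]
Row echelon form:
[ 2  -4     -1  |     -9 ]
[ 0  10   21/2  |   -5/2 ]
[ 0   0  -41/4  |  205/4 ]
Back-substitution:
r = (205/4) / (-41/4) = -5
q = (-5/2 - (21/2)*(-5)) / 10 = 5
p = (-9 - (-4)*(5) - (-1)*(-5)) / 2 = 3

(3, 5, -5)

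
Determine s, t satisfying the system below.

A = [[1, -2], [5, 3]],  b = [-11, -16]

Forward elimination on [A|b]:
R2 <- R2 - (5)*R1:  [  0  13  39 ]
Row echelon form:
[ 1  -2  |  -11 ]
[ 0  13  |   39 ]
Back-substitution:
t = (39) / 13 = 3
s = (-11 - (-2)*(3)) / 1 = -5

(-5, 3)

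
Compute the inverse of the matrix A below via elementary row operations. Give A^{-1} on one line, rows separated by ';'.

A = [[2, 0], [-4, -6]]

inverse = [1/2 0; -1/3 -1/6]

Gauss-Jordan on [A | I]:
R1 <- (1/2)*R1:  [   1    0  |  1/2    0 ]
R2 <- R2 - (-4)*R1:  [  0  -6  |   2   1 ]
R2 <- (1/-6)*R2:  [    0     1  |  -1/3  -1/6 ]
Right block of [I | A^{-1}] is the inverse:
[  1/2     0 ]
[ -1/3  -1/6 ]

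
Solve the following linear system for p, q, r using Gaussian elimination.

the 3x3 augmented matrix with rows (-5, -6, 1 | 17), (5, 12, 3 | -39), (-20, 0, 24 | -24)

(0, -3, -1)

Forward elimination on [A|b]:
R2 <- R2 - (-1)*R1:  [   0    6    4  -22 ]
R3 <- R3 - (4)*R1:  [   0   24   20  -92 ]
R3 <- R3 - (4)*R2:  [  0   0   4  -4 ]
Row echelon form:
[ -5  -6  1  |   17 ]
[  0   6  4  |  -22 ]
[  0   0  4  |   -4 ]
Back-substitution:
r = (-4) / 4 = -1
q = (-22 - (4)*(-1)) / 6 = -3
p = (17 - (-6)*(-3) - (1)*(-1)) / -5 = 0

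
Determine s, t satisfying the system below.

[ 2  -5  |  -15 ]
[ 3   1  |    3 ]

Forward elimination on [A|b]:
R2 <- R2 - (3/2)*R1:  [    0  17/2  51/2 ]
Row echelon form:
[ 2    -5  |   -15 ]
[ 0  17/2  |  51/2 ]
Back-substitution:
t = (51/2) / (17/2) = 3
s = (-15 - (-5)*(3)) / 2 = 0

(0, 3)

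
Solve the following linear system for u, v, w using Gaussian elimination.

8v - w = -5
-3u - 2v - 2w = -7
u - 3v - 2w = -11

(-1, 0, 5)

Forward elimination on [A|b]:
R1 <-> R2   (pivot in column 1 was zero)
[ -3  -2  -2   -7 ]
[  0   8  -1   -5 ]
[  1  -3  -2  -11 ]
R3 <- R3 - (-1/3)*R1:  [     0  -11/3   -8/3  -40/3 ]
R3 <- R3 - (-11/24)*R2:  [      0       0   -25/8  -125/8 ]
Row echelon form:
[ -3  -2     -2  |      -7 ]
[  0   8     -1  |      -5 ]
[  0   0  -25/8  |  -125/8 ]
Back-substitution:
w = (-125/8) / (-25/8) = 5
v = (-5 - (-1)*(5)) / 8 = 0
u = (-7 - (-2)*(0) - (-2)*(5)) / -3 = -1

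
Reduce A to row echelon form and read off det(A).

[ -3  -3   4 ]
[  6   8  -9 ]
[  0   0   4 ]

det(A) = -24

Forward elimination:
R2 <- R2 - (-2)*R1:  [  0   2  -1 ]
Upper-triangular form:
[ -3  -3   4 ]
[  0   2  -1 ]
[  0   0   4 ]
det(A) = (-1)^0 * (-3) * (2) * (4) = -24  (0 row swaps -> sign +1)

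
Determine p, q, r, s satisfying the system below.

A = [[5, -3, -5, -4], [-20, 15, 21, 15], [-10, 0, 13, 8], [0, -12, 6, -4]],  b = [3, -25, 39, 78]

(5, -5, 5, 3)

Forward elimination on [A|b]:
R2 <- R2 - (-4)*R1:  [   0    3    1   -1  -13 ]
R3 <- R3 - (-2)*R1:  [  0  -6   3   0  45 ]
R3 <- R3 - (-2)*R2:  [  0   0   5  -2  19 ]
R4 <- R4 - (-4)*R2:  [  0   0  10  -8  26 ]
R4 <- R4 - (2)*R3:  [   0    0    0   -4  -12 ]
Row echelon form:
[ 5  -3  -5  -4  |    3 ]
[ 0   3   1  -1  |  -13 ]
[ 0   0   5  -2  |   19 ]
[ 0   0   0  -4  |  -12 ]
Back-substitution:
s = (-12) / -4 = 3
r = (19 - (-2)*(3)) / 5 = 5
q = (-13 - (1)*(5) - (-1)*(3)) / 3 = -5
p = (3 - (-3)*(-5) - (-5)*(5) - (-4)*(3)) / 5 = 5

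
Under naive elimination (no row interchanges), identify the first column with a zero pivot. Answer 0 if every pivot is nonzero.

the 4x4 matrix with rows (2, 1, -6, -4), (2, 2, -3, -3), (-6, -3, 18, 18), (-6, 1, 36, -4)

Naive forward elimination:
R2 <- R2 - (1)*R1:  [ 0  1  3  1 ]
R3 <- R3 - (-3)*R1:  [ 0  0  0  6 ]
R4 <- R4 - (-3)*R1:  [   0    4   18  -16 ]
R4 <- R4 - (4)*R2:  [   0    0    6  -20 ]
Matrix at this point:
[ 2  1  -6   -4 ]
[ 0  1   3    1 ]
[ 0  0   0    6 ]
[ 0  0   6  -20 ]
Pivot entry (3,3) is zero but row 4 has 6 in column 3 -> naive elimination stops; a row interchange (e.g. R3 <-> R4) would be required here.

first zero-pivot column = 3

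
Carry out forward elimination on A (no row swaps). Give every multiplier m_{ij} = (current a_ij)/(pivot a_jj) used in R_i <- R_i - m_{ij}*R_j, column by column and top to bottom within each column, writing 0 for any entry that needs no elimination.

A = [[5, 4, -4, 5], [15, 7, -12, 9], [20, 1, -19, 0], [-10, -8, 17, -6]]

Forward elimination:
R2 <- R2 - (3)*R1:  [  0  -5   0  -6 ]
R3 <- R3 - (4)*R1:  [   0  -15   -3  -20 ]
R4 <- R4 - (-2)*R1:  [ 0  0  9  4 ]
R3 <- R3 - (3)*R2:  [  0   0  -3  -2 ]
R4: entry in column 2 is already 0 -> m_{42} = 0 (no row operation needed)
R4 <- R4 - (-3)*R3:  [  0   0   0  -2 ]
Multipliers (in order of application): m_{21} = 3, m_{31} = 4, m_{41} = -2, m_{32} = 3, m_{42} = 0, m_{43} = -3

multipliers: 3, 4, -2, 3, 0, -3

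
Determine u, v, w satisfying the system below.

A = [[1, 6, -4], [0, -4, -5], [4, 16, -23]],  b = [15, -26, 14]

(-1, 4, 2)

Forward elimination on [A|b]:
R3 <- R3 - (4)*R1:  [   0   -8   -7  -46 ]
R3 <- R3 - (2)*R2:  [ 0  0  3  6 ]
Row echelon form:
[ 1   6  -4  |   15 ]
[ 0  -4  -5  |  -26 ]
[ 0   0   3  |    6 ]
Back-substitution:
w = (6) / 3 = 2
v = (-26 - (-5)*(2)) / -4 = 4
u = (15 - (6)*(4) - (-4)*(2)) / 1 = -1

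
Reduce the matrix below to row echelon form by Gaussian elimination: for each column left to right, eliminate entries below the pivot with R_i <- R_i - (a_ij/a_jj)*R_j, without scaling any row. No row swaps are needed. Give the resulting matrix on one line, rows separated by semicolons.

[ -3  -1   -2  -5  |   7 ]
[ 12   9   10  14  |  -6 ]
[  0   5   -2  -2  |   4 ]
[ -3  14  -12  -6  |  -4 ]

Forward elimination:
R2 <- R2 - (-4)*R1:  [  0   5   2  -6  22 ]
R4 <- R4 - (1)*R1:  [   0   15  -10   -1  -11 ]
R3 <- R3 - (1)*R2:  [   0    0   -4    4  -18 ]
R4 <- R4 - (3)*R2:  [   0    0  -16   17  -77 ]
R4 <- R4 - (4)*R3:  [  0   0   0   1  -5 ]
Row echelon form:
[ -3  -1  -2  -5  |    7 ]
[  0   5   2  -6  |   22 ]
[  0   0  -4   4  |  -18 ]
[  0   0   0   1  |   -5 ]

REF = [-3 -1 -2 -5 7; 0 5 2 -6 22; 0 0 -4 4 -18; 0 0 0 1 -5]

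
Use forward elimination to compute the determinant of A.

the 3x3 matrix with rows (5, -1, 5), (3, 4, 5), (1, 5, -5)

Forward elimination:
R2 <- R2 - (3/5)*R1:  [    0  23/5     2 ]
R3 <- R3 - (1/5)*R1:  [    0  26/5    -6 ]
R3 <- R3 - (26/23)*R2:  [       0        0  -190/23 ]
Upper-triangular form:
[ 5    -1        5 ]
[ 0  23/5        2 ]
[ 0     0  -190/23 ]
det(A) = (-1)^0 * (5) * (23/5) * (-190/23) = -190  (0 row swaps -> sign +1)

det(A) = -190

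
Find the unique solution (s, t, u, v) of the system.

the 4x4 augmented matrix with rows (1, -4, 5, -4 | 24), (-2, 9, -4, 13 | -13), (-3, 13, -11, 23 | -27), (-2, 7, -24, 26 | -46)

(0, -4, 4, 3)

Forward elimination on [A|b]:
R2 <- R2 - (-2)*R1:  [  0   1   6   5  35 ]
R3 <- R3 - (-3)*R1:  [  0   1   4  11  45 ]
R4 <- R4 - (-2)*R1:  [   0   -1  -14   18    2 ]
R3 <- R3 - (1)*R2:  [  0   0  -2   6  10 ]
R4 <- R4 - (-1)*R2:  [  0   0  -8  23  37 ]
R4 <- R4 - (4)*R3:  [  0   0   0  -1  -3 ]
Row echelon form:
[ 1  -4   5  -4  |  24 ]
[ 0   1   6   5  |  35 ]
[ 0   0  -2   6  |  10 ]
[ 0   0   0  -1  |  -3 ]
Back-substitution:
v = (-3) / -1 = 3
u = (10 - (6)*(3)) / -2 = 4
t = (35 - (6)*(4) - (5)*(3)) / 1 = -4
s = (24 - (-4)*(-4) - (5)*(4) - (-4)*(3)) / 1 = 0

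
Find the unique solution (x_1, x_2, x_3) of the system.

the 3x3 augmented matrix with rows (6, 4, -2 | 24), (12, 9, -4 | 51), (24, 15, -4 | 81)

Forward elimination on [A|b]:
R2 <- R2 - (2)*R1:  [ 0  1  0  3 ]
R3 <- R3 - (4)*R1:  [   0   -1    4  -15 ]
R3 <- R3 - (-1)*R2:  [   0    0    4  -12 ]
Row echelon form:
[ 6  4  -2  |   24 ]
[ 0  1   0  |    3 ]
[ 0  0   4  |  -12 ]
Back-substitution:
x_3 = (-12) / 4 = -3
x_2 = (3) / 1 = 3
x_1 = (24 - (4)*(3) - (-2)*(-3)) / 6 = 1

(1, 3, -3)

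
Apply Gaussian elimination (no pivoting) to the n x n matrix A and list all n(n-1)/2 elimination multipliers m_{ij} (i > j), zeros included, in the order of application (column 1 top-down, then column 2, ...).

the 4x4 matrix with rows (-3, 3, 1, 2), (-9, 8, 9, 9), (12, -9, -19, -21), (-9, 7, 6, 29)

multipliers: 3, -4, 3, -3, 2, -3

Forward elimination:
R2 <- R2 - (3)*R1:  [  0  -1   6   3 ]
R3 <- R3 - (-4)*R1:  [   0    3  -15  -13 ]
R4 <- R4 - (3)*R1:  [  0  -2   3  23 ]
R3 <- R3 - (-3)*R2:  [  0   0   3  -4 ]
R4 <- R4 - (2)*R2:  [  0   0  -9  17 ]
R4 <- R4 - (-3)*R3:  [ 0  0  0  5 ]
Multipliers (in order of application): m_{21} = 3, m_{31} = -4, m_{41} = 3, m_{32} = -3, m_{42} = 2, m_{43} = -3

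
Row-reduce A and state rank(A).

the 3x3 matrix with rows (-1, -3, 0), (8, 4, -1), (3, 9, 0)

Row reduction:
R2 <- R2 - (-8)*R1:  [   0  -20   -1 ]
R3 <- R3 - (-3)*R1:  [ 0  0  0 ]
Row echelon form:
[ -1   -3   0 ]
[  0  -20  -1 ]
[  0    0   0 ]
Nonzero rows / pivot columns: 2

rank(A) = 2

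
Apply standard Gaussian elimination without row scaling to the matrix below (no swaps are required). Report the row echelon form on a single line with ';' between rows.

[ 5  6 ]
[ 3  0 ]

REF = [5 6; 0 -18/5]

Forward elimination:
R2 <- R2 - (3/5)*R1:  [     0  -18/5 ]
Row echelon form:
[ 5      6 ]
[ 0  -18/5 ]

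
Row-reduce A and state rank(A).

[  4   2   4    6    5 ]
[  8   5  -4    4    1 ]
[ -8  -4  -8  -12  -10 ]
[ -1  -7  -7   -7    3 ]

rank(A) = 3

Row reduction:
R2 <- R2 - (2)*R1:  [   0    1  -12   -8   -9 ]
R3 <- R3 - (-2)*R1:  [ 0  0  0  0  0 ]
R4 <- R4 - (-1/4)*R1:  [     0  -13/2     -6  -11/2   17/4 ]
R4 <- R4 - (-13/2)*R2:  [      0       0     -84  -115/2  -217/4 ]
R3 <-> R4   (pivot in column 3 was zero)
[ 4  2    4       6       5 ]
[ 0  1  -12      -8      -9 ]
[ 0  0  -84  -115/2  -217/4 ]
[ 0  0    0       0       0 ]
Row echelon form:
[ 4  2    4       6       5 ]
[ 0  1  -12      -8      -9 ]
[ 0  0  -84  -115/2  -217/4 ]
[ 0  0    0       0       0 ]
Nonzero rows / pivot columns: 3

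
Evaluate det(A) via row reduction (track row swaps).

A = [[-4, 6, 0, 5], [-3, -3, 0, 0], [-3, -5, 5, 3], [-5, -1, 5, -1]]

det(A) = -1050

Forward elimination:
R2 <- R2 - (3/4)*R1:  [     0  -15/2      0  -15/4 ]
R3 <- R3 - (3/4)*R1:  [     0  -19/2      5   -3/4 ]
R4 <- R4 - (5/4)*R1:  [     0  -17/2      5  -29/4 ]
R3 <- R3 - (19/15)*R2:  [ 0  0  5  4 ]
R4 <- R4 - (17/15)*R2:  [  0   0   5  -3 ]
R4 <- R4 - (1)*R3:  [  0   0   0  -7 ]
Upper-triangular form:
[ -4      6  0      5 ]
[  0  -15/2  0  -15/4 ]
[  0      0  5      4 ]
[  0      0  0     -7 ]
det(A) = (-1)^0 * (-4) * (-15/2) * (5) * (-7) = -1050  (0 row swaps -> sign +1)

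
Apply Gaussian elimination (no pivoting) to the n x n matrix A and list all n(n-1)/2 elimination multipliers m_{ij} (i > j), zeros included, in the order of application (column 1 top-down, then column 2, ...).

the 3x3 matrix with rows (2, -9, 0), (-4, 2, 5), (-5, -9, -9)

Forward elimination:
R2 <- R2 - (-2)*R1:  [   0  -16    5 ]
R3 <- R3 - (-5/2)*R1:  [     0  -63/2     -9 ]
R3 <- R3 - (63/32)*R2:  [       0        0  -603/32 ]
Multipliers (in order of application): m_{21} = -2, m_{31} = -5/2, m_{32} = 63/32

multipliers: -2, -5/2, 63/32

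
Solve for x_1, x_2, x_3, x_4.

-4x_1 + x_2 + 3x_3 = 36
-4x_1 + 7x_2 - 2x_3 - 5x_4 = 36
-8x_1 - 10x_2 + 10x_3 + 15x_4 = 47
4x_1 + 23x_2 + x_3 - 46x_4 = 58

(-4, 5, 5, 1)

Forward elimination on [A|b]:
R2 <- R2 - (1)*R1:  [  0   6  -5  -5   0 ]
R3 <- R3 - (2)*R1:  [   0  -12    4   15  -25 ]
R4 <- R4 - (-1)*R1:  [   0   24    4  -46   94 ]
R3 <- R3 - (-2)*R2:  [   0    0   -6    5  -25 ]
R4 <- R4 - (4)*R2:  [   0    0   24  -26   94 ]
R4 <- R4 - (-4)*R3:  [  0   0   0  -6  -6 ]
Row echelon form:
[ -4  1   3   0  |   36 ]
[  0  6  -5  -5  |    0 ]
[  0  0  -6   5  |  -25 ]
[  0  0   0  -6  |   -6 ]
Back-substitution:
x_4 = (-6) / -6 = 1
x_3 = (-25 - (5)*(1)) / -6 = 5
x_2 = (0 - (-5)*(5) - (-5)*(1)) / 6 = 5
x_1 = (36 - (1)*(5) - (3)*(5)) / -4 = -4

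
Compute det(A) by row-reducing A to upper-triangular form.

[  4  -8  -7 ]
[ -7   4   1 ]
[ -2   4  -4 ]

det(A) = 300

Forward elimination:
R2 <- R2 - (-7/4)*R1:  [     0    -10  -45/4 ]
R3 <- R3 - (-1/2)*R1:  [     0      0  -15/2 ]
Upper-triangular form:
[ 4   -8     -7 ]
[ 0  -10  -45/4 ]
[ 0    0  -15/2 ]
det(A) = (-1)^0 * (4) * (-10) * (-15/2) = 300  (0 row swaps -> sign +1)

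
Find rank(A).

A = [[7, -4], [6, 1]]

rank(A) = 2

Row reduction:
R2 <- R2 - (6/7)*R1:  [    0  31/7 ]
Row echelon form:
[ 7    -4 ]
[ 0  31/7 ]
Nonzero rows / pivot columns: 2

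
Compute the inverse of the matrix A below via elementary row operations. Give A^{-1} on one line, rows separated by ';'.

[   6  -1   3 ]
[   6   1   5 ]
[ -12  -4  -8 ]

Gauss-Jordan on [A | I]:
R1 <- (1/6)*R1:  [    1  -1/6   1/2  |   1/6     0     0 ]
R2 <- R2 - (6)*R1:  [  0   2   2  |  -1   1   0 ]
R3 <- R3 - (-12)*R1:  [  0  -6  -2  |   2   0   1 ]
R2 <- (1/2)*R2:  [    0     1     1  |  -1/2   1/2     0 ]
R1 <- R1 - (-1/6)*R2:  [    1     0   2/3  |  1/12  1/12     0 ]
R3 <- R3 - (-6)*R2:  [  0   0   4  |  -1   3   1 ]
R3 <- (1/4)*R3:  [    0     0     1  |  -1/4   3/4   1/4 ]
R1 <- R1 - (2/3)*R3:  [     1      0      0  |    1/4  -5/12   -1/6 ]
R2 <- R2 - (1)*R3:  [    0     1     0  |  -1/4  -1/4  -1/4 ]
Right block of [I | A^{-1}] is the inverse:
[  1/4  -5/12  -1/6 ]
[ -1/4   -1/4  -1/4 ]
[ -1/4    3/4   1/4 ]

inverse = [1/4 -5/12 -1/6; -1/4 -1/4 -1/4; -1/4 3/4 1/4]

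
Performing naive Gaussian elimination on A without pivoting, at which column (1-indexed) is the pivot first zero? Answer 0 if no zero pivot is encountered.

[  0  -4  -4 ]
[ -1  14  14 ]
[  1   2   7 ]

first zero-pivot column = 1

Naive forward elimination:
Pivot entry (1,1) is zero but row 2 has -1 in column 1 -> naive elimination stops; a row interchange (e.g. R1 <-> R2) would be required here.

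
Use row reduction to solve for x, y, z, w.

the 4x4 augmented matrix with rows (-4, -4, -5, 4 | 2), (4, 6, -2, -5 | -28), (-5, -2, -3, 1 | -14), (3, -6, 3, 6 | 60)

Forward elimination on [A|b]:
R2 <- R2 - (-1)*R1:  [   0    2   -7   -1  -26 ]
R3 <- R3 - (5/4)*R1:  [     0      3   13/4     -4  -33/2 ]
R4 <- R4 - (-3/4)*R1:  [     0     -9   -3/4      9  123/2 ]
R3 <- R3 - (3/2)*R2:  [    0     0  55/4  -5/2  45/2 ]
R4 <- R4 - (-9/2)*R2:  [      0       0  -129/4     9/2  -111/2 ]
R4 <- R4 - (-129/55)*R3:  [      0       0       0  -15/11  -30/11 ]
Row echelon form:
[ -4  -4    -5       4  |       2 ]
[  0   2    -7      -1  |     -26 ]
[  0   0  55/4    -5/2  |    45/2 ]
[  0   0     0  -15/11  |  -30/11 ]
Back-substitution:
w = (-30/11) / (-15/11) = 2
z = (45/2 - (-5/2)*(2)) / (55/4) = 2
y = (-26 - (-7)*(2) - (-1)*(2)) / 2 = -5
x = (2 - (-4)*(-5) - (-5)*(2) - (4)*(2)) / -4 = 4

(4, -5, 2, 2)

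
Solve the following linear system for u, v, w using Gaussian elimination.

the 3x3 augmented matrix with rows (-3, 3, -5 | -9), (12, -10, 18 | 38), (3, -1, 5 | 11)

Forward elimination on [A|b]:
R2 <- R2 - (-4)*R1:  [  0   2  -2   2 ]
R3 <- R3 - (-1)*R1:  [ 0  2  0  2 ]
R3 <- R3 - (1)*R2:  [ 0  0  2  0 ]
Row echelon form:
[ -3  3  -5  |  -9 ]
[  0  2  -2  |   2 ]
[  0  0   2  |   0 ]
Back-substitution:
w = (0) / 2 = 0
v = (2 - (-2)*(0)) / 2 = 1
u = (-9 - (3)*(1) - (-5)*(0)) / -3 = 4

(4, 1, 0)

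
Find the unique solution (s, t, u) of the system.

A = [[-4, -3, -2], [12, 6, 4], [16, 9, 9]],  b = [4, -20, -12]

Forward elimination on [A|b]:
R2 <- R2 - (-3)*R1:  [  0  -3  -2  -8 ]
R3 <- R3 - (-4)*R1:  [  0  -3   1   4 ]
R3 <- R3 - (1)*R2:  [  0   0   3  12 ]
Row echelon form:
[ -4  -3  -2  |   4 ]
[  0  -3  -2  |  -8 ]
[  0   0   3  |  12 ]
Back-substitution:
u = (12) / 3 = 4
t = (-8 - (-2)*(4)) / -3 = 0
s = (4 - (-3)*(0) - (-2)*(4)) / -4 = -3

(-3, 0, 4)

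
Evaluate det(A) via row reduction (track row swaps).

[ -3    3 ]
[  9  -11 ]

Forward elimination:
R2 <- R2 - (-3)*R1:  [  0  -2 ]
Upper-triangular form:
[ -3   3 ]
[  0  -2 ]
det(A) = (-1)^0 * (-3) * (-2) = 6  (0 row swaps -> sign +1)

det(A) = 6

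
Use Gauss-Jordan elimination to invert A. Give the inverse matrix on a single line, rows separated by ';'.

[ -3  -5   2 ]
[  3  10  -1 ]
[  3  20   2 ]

inverse = [-8/3 -10/3 1; 3/5 4/5 -1/5; -2 -3 1]

Gauss-Jordan on [A | I]:
R1 <- (1/-3)*R1:  [    1   5/3  -2/3  |  -1/3     0     0 ]
R2 <- R2 - (3)*R1:  [ 0  5  1  |  1  1  0 ]
R3 <- R3 - (3)*R1:  [  0  15   4  |   1   0   1 ]
R2 <- (1/5)*R2:  [   0    1  1/5  |  1/5  1/5    0 ]
R1 <- R1 - (5/3)*R2:  [    1     0    -1  |  -2/3  -1/3     0 ]
R3 <- R3 - (15)*R2:  [  0   0   1  |  -2  -3   1 ]
R1 <- R1 - (-1)*R3:  [     1      0      0  |   -8/3  -10/3      1 ]
R2 <- R2 - (1/5)*R3:  [    0     1     0  |   3/5   4/5  -1/5 ]
Right block of [I | A^{-1}] is the inverse:
[ -8/3  -10/3     1 ]
[  3/5    4/5  -1/5 ]
[   -2     -3     1 ]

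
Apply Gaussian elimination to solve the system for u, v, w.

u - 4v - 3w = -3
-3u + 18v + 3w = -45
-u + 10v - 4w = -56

Forward elimination on [A|b]:
R2 <- R2 - (-3)*R1:  [   0    6   -6  -54 ]
R3 <- R3 - (-1)*R1:  [   0    6   -7  -59 ]
R3 <- R3 - (1)*R2:  [  0   0  -1  -5 ]
Row echelon form:
[ 1  -4  -3  |   -3 ]
[ 0   6  -6  |  -54 ]
[ 0   0  -1  |   -5 ]
Back-substitution:
w = (-5) / -1 = 5
v = (-54 - (-6)*(5)) / 6 = -4
u = (-3 - (-4)*(-4) - (-3)*(5)) / 1 = -4

(-4, -4, 5)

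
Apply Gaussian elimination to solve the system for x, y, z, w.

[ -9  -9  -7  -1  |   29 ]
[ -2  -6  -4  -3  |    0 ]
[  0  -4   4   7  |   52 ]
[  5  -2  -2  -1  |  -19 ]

(-3, -3, 3, 4)

Forward elimination on [A|b]:
R2 <- R2 - (2/9)*R1:  [     0     -4  -22/9  -25/9  -58/9 ]
R4 <- R4 - (-5/9)*R1:  [     0     -7  -53/9  -14/9  -26/9 ]
R3 <- R3 - (1)*R2:  [     0      0   58/9   88/9  526/9 ]
R4 <- R4 - (7/4)*R2:  [      0       0  -29/18  119/36  151/18 ]
R4 <- R4 - (-1/4)*R3:  [    0     0     0  23/4    23 ]
Row echelon form:
[ -9  -9     -7     -1  |     29 ]
[  0  -4  -22/9  -25/9  |  -58/9 ]
[  0   0   58/9   88/9  |  526/9 ]
[  0   0      0   23/4  |     23 ]
Back-substitution:
w = (23) / (23/4) = 4
z = (526/9 - (88/9)*(4)) / (58/9) = 3
y = (-58/9 - (-22/9)*(3) - (-25/9)*(4)) / -4 = -3
x = (29 - (-9)*(-3) - (-7)*(3) - (-1)*(4)) / -9 = -3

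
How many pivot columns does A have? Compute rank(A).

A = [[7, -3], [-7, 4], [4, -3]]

rank(A) = 2

Row reduction:
R2 <- R2 - (-1)*R1:  [ 0  1 ]
R3 <- R3 - (4/7)*R1:  [    0  -9/7 ]
R3 <- R3 - (-9/7)*R2:  [ 0  0 ]
Row echelon form:
[ 7  -3 ]
[ 0   1 ]
[ 0   0 ]
Nonzero rows / pivot columns: 2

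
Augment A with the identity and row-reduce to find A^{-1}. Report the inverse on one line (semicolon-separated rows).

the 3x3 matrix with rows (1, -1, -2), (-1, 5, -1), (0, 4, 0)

inverse = [1/3 -2/3 11/12; 0 0 1/4; -1/3 -1/3 1/3]

Gauss-Jordan on [A | I]:
R2 <- R2 - (-1)*R1:  [  0   4  -3  |   1   1   0 ]
R2 <- (1/4)*R2:  [    0     1  -3/4  |   1/4   1/4     0 ]
R1 <- R1 - (-1)*R2:  [     1      0  -11/4  |    5/4    1/4      0 ]
R3 <- R3 - (4)*R2:  [  0   0   3  |  -1  -1   1 ]
R3 <- (1/3)*R3:  [    0     0     1  |  -1/3  -1/3   1/3 ]
R1 <- R1 - (-11/4)*R3:  [     1      0      0  |    1/3   -2/3  11/12 ]
R2 <- R2 - (-3/4)*R3:  [   0    1    0  |    0    0  1/4 ]
Right block of [I | A^{-1}] is the inverse:
[  1/3  -2/3  11/12 ]
[    0     0    1/4 ]
[ -1/3  -1/3    1/3 ]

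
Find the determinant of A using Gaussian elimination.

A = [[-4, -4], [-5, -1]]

Forward elimination:
R2 <- R2 - (5/4)*R1:  [ 0  4 ]
Upper-triangular form:
[ -4  -4 ]
[  0   4 ]
det(A) = (-1)^0 * (-4) * (4) = -16  (0 row swaps -> sign +1)

det(A) = -16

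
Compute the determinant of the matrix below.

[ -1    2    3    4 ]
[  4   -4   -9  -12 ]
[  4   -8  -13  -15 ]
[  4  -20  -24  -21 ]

det(A) = 16

Forward elimination:
R2 <- R2 - (-4)*R1:  [ 0  4  3  4 ]
R3 <- R3 - (-4)*R1:  [  0   0  -1   1 ]
R4 <- R4 - (-4)*R1:  [   0  -12  -12   -5 ]
R4 <- R4 - (-3)*R2:  [  0   0  -3   7 ]
R4 <- R4 - (3)*R3:  [ 0  0  0  4 ]
Upper-triangular form:
[ -1  2   3  4 ]
[  0  4   3  4 ]
[  0  0  -1  1 ]
[  0  0   0  4 ]
det(A) = (-1)^0 * (-1) * (4) * (-1) * (4) = 16  (0 row swaps -> sign +1)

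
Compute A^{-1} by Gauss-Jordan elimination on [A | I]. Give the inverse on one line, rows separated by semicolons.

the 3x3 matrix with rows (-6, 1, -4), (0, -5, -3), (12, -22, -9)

inverse = [7/50 -97/150 23/150; 6/25 -17/25 3/25; -2/5 4/5 -1/5]

Gauss-Jordan on [A | I]:
R1 <- (1/-6)*R1:  [    1  -1/6   2/3  |  -1/6     0     0 ]
R3 <- R3 - (12)*R1:  [   0  -20  -17  |    2    0    1 ]
R2 <- (1/-5)*R2:  [    0     1   3/5  |     0  -1/5     0 ]
R1 <- R1 - (-1/6)*R2:  [     1      0  23/30  |   -1/6  -1/30      0 ]
R3 <- R3 - (-20)*R2:  [  0   0  -5  |   2  -4   1 ]
R3 <- (1/-5)*R3:  [    0     0     1  |  -2/5   4/5  -1/5 ]
R1 <- R1 - (23/30)*R3:  [       1        0        0  |     7/50  -97/150   23/150 ]
R2 <- R2 - (3/5)*R3:  [      0       1       0  |    6/25  -17/25    3/25 ]
Right block of [I | A^{-1}] is the inverse:
[ 7/50  -97/150  23/150 ]
[ 6/25   -17/25    3/25 ]
[ -2/5      4/5    -1/5 ]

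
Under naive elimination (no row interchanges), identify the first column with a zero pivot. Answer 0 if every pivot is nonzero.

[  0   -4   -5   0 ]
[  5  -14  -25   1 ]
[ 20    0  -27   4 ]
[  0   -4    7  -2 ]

Naive forward elimination:
Pivot entry (1,1) is zero but row 2 has 5 in column 1 -> naive elimination stops; a row interchange (e.g. R1 <-> R2) would be required here.

first zero-pivot column = 1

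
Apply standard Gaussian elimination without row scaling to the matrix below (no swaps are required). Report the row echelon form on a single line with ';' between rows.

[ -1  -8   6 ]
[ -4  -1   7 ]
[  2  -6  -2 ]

Forward elimination:
R2 <- R2 - (4)*R1:  [   0   31  -17 ]
R3 <- R3 - (-2)*R1:  [   0  -22   10 ]
R3 <- R3 - (-22/31)*R2:  [      0       0  -64/31 ]
Row echelon form:
[ -1  -8       6 ]
[  0  31     -17 ]
[  0   0  -64/31 ]

REF = [-1 -8 6; 0 31 -17; 0 0 -64/31]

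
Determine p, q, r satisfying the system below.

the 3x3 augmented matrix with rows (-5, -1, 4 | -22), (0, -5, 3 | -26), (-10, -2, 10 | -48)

Forward elimination on [A|b]:
R3 <- R3 - (2)*R1:  [  0   0   2  -4 ]
Row echelon form:
[ -5  -1  4  |  -22 ]
[  0  -5  3  |  -26 ]
[  0   0  2  |   -4 ]
Back-substitution:
r = (-4) / 2 = -2
q = (-26 - (3)*(-2)) / -5 = 4
p = (-22 - (-1)*(4) - (4)*(-2)) / -5 = 2

(2, 4, -2)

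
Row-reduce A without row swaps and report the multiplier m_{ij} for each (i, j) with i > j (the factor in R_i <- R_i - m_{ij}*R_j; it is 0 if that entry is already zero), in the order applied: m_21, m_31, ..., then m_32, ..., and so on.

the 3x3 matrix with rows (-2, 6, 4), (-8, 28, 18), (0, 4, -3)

multipliers: 4, 0, 1

Forward elimination:
R2 <- R2 - (4)*R1:  [ 0  4  2 ]
R3: entry in column 1 is already 0 -> m_{31} = 0 (no row operation needed)
R3 <- R3 - (1)*R2:  [  0   0  -5 ]
Multipliers (in order of application): m_{21} = 4, m_{31} = 0, m_{32} = 1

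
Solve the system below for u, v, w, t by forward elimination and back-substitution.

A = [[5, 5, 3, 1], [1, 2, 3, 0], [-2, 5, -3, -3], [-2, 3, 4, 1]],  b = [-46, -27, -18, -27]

(-2, -5, -5, 4)

Forward elimination on [A|b]:
R2 <- R2 - (1/5)*R1:  [     0      1   12/5   -1/5  -89/5 ]
R3 <- R3 - (-2/5)*R1:  [      0       7    -9/5   -13/5  -182/5 ]
R4 <- R4 - (-2/5)*R1:  [      0       5    26/5     7/5  -227/5 ]
R3 <- R3 - (7)*R2:  [     0      0  -93/5   -6/5  441/5 ]
R4 <- R4 - (5)*R2:  [     0      0  -34/5   12/5  218/5 ]
R4 <- R4 - (34/93)*R3:  [      0       0       0   88/31  352/31 ]
Row echelon form:
[ 5  5      3      1  |     -46 ]
[ 0  1   12/5   -1/5  |   -89/5 ]
[ 0  0  -93/5   -6/5  |   441/5 ]
[ 0  0      0  88/31  |  352/31 ]
Back-substitution:
t = (352/31) / (88/31) = 4
w = (441/5 - (-6/5)*(4)) / (-93/5) = -5
v = (-89/5 - (12/5)*(-5) - (-1/5)*(4)) / 1 = -5
u = (-46 - (5)*(-5) - (3)*(-5) - (1)*(4)) / 5 = -2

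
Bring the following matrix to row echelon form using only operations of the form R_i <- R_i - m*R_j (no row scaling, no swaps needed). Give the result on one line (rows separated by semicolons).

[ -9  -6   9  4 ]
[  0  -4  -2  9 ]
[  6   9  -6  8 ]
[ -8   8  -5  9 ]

Forward elimination:
R3 <- R3 - (-2/3)*R1:  [    0     5     0  32/3 ]
R4 <- R4 - (8/9)*R1:  [    0  40/3   -13  49/9 ]
R3 <- R3 - (-5/4)*R2:  [      0       0    -5/2  263/12 ]
R4 <- R4 - (-10/3)*R2:  [     0      0  -59/3  319/9 ]
R4 <- R4 - (118/15)*R3:  [        0         0         0  -4109/30 ]
Row echelon form:
[ -9  -6     9         4 ]
[  0  -4    -2         9 ]
[  0   0  -5/2    263/12 ]
[  0   0     0  -4109/30 ]

REF = [-9 -6 9 4; 0 -4 -2 9; 0 0 -5/2 263/12; 0 0 0 -4109/30]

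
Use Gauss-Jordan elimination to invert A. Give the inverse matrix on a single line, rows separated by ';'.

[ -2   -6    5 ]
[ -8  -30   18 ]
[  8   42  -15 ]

inverse = [51/2 -10 -7/2; -2 5/6 1/3; 8 -3 -1]

Gauss-Jordan on [A | I]:
R1 <- (1/-2)*R1:  [    1     3  -5/2  |  -1/2     0     0 ]
R2 <- R2 - (-8)*R1:  [  0  -6  -2  |  -4   1   0 ]
R3 <- R3 - (8)*R1:  [  0  18   5  |   4   0   1 ]
R2 <- (1/-6)*R2:  [    0     1   1/3  |   2/3  -1/6     0 ]
R1 <- R1 - (3)*R2:  [    1     0  -7/2  |  -5/2   1/2     0 ]
R3 <- R3 - (18)*R2:  [  0   0  -1  |  -8   3   1 ]
R3 <- (1/-1)*R3:  [  0   0   1  |   8  -3  -1 ]
R1 <- R1 - (-7/2)*R3:  [    1     0     0  |  51/2   -10  -7/2 ]
R2 <- R2 - (1/3)*R3:  [   0    1    0  |   -2  5/6  1/3 ]
Right block of [I | A^{-1}] is the inverse:
[ 51/2  -10  -7/2 ]
[   -2  5/6   1/3 ]
[    8   -3    -1 ]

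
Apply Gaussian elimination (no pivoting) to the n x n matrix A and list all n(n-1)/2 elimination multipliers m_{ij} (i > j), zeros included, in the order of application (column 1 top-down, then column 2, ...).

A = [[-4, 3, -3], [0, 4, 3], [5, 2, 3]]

Forward elimination:
R2: entry in column 1 is already 0 -> m_{21} = 0 (no row operation needed)
R3 <- R3 - (-5/4)*R1:  [    0  23/4  -3/4 ]
R3 <- R3 - (23/16)*R2:  [      0       0  -81/16 ]
Multipliers (in order of application): m_{21} = 0, m_{31} = -5/4, m_{32} = 23/16

multipliers: 0, -5/4, 23/16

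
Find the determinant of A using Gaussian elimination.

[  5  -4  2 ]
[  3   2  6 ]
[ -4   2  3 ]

Forward elimination:
R2 <- R2 - (3/5)*R1:  [    0  22/5  24/5 ]
R3 <- R3 - (-4/5)*R1:  [    0  -6/5  23/5 ]
R3 <- R3 - (-3/11)*R2:  [     0      0  65/11 ]
Upper-triangular form:
[ 5    -4      2 ]
[ 0  22/5   24/5 ]
[ 0     0  65/11 ]
det(A) = (-1)^0 * (5) * (22/5) * (65/11) = 130  (0 row swaps -> sign +1)

det(A) = 130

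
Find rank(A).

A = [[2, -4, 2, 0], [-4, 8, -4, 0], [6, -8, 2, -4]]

rank(A) = 2

Row reduction:
R2 <- R2 - (-2)*R1:  [ 0  0  0  0 ]
R3 <- R3 - (3)*R1:  [  0   4  -4  -4 ]
R2 <-> R3   (pivot in column 2 was zero)
[ 2  -4   2   0 ]
[ 0   4  -4  -4 ]
[ 0   0   0   0 ]
Row echelon form:
[ 2  -4   2   0 ]
[ 0   4  -4  -4 ]
[ 0   0   0   0 ]
Nonzero rows / pivot columns: 2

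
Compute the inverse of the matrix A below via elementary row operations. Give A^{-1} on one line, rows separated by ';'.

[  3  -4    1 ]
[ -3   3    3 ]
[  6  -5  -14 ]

Gauss-Jordan on [A | I]:
R1 <- (1/3)*R1:  [    1  -4/3   1/3  |   1/3     0     0 ]
R2 <- R2 - (-3)*R1:  [  0  -1   4  |   1   1   0 ]
R3 <- R3 - (6)*R1:  [   0    3  -16  |   -2    0    1 ]
R2 <- (1/-1)*R2:  [  0   1  -4  |  -1  -1   0 ]
R1 <- R1 - (-4/3)*R2:  [    1     0    -5  |    -1  -4/3     0 ]
R3 <- R3 - (3)*R2:  [  0   0  -4  |   1   3   1 ]
R3 <- (1/-4)*R3:  [    0     0     1  |  -1/4  -3/4  -1/4 ]
R1 <- R1 - (-5)*R3:  [      1       0       0  |    -9/4  -61/12    -5/4 ]
R2 <- R2 - (-4)*R3:  [  0   1   0  |  -2  -4  -1 ]
Right block of [I | A^{-1}] is the inverse:
[ -9/4  -61/12  -5/4 ]
[   -2      -4    -1 ]
[ -1/4    -3/4  -1/4 ]

inverse = [-9/4 -61/12 -5/4; -2 -4 -1; -1/4 -3/4 -1/4]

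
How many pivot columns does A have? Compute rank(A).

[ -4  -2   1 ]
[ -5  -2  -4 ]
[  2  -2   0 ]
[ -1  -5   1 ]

rank(A) = 3

Row reduction:
R2 <- R2 - (5/4)*R1:  [     0    1/2  -21/4 ]
R3 <- R3 - (-1/2)*R1:  [   0   -3  1/2 ]
R4 <- R4 - (1/4)*R1:  [    0  -9/2   3/4 ]
R3 <- R3 - (-6)*R2:  [   0    0  -31 ]
R4 <- R4 - (-9)*R2:  [     0      0  -93/2 ]
R4 <- R4 - (3/2)*R3:  [ 0  0  0 ]
Row echelon form:
[ -4   -2      1 ]
[  0  1/2  -21/4 ]
[  0    0    -31 ]
[  0    0      0 ]
Nonzero rows / pivot columns: 3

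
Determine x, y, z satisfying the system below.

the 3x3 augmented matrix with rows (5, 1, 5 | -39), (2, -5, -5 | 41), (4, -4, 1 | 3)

(-2, -4, -5)

Forward elimination on [A|b]:
R2 <- R2 - (2/5)*R1:  [     0  -27/5     -7  283/5 ]
R3 <- R3 - (4/5)*R1:  [     0  -24/5     -3  171/5 ]
R3 <- R3 - (8/9)*R2:  [      0       0    29/9  -145/9 ]
Row echelon form:
[ 5      1     5  |     -39 ]
[ 0  -27/5    -7  |   283/5 ]
[ 0      0  29/9  |  -145/9 ]
Back-substitution:
z = (-145/9) / (29/9) = -5
y = (283/5 - (-7)*(-5)) / (-27/5) = -4
x = (-39 - (1)*(-4) - (5)*(-5)) / 5 = -2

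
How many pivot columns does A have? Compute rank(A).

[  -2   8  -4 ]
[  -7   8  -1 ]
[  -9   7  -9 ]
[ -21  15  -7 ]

rank(A) = 3

Row reduction:
R2 <- R2 - (7/2)*R1:  [   0  -20   13 ]
R3 <- R3 - (9/2)*R1:  [   0  -29    9 ]
R4 <- R4 - (21/2)*R1:  [   0  -69   35 ]
R3 <- R3 - (29/20)*R2:  [       0        0  -197/20 ]
R4 <- R4 - (69/20)*R2:  [       0        0  -197/20 ]
R4 <- R4 - (1)*R3:  [ 0  0  0 ]
Row echelon form:
[ -2    8       -4 ]
[  0  -20       13 ]
[  0    0  -197/20 ]
[  0    0        0 ]
Nonzero rows / pivot columns: 3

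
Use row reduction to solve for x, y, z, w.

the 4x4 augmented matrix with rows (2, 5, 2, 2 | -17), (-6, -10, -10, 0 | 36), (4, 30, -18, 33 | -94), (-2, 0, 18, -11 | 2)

Forward elimination on [A|b]:
R2 <- R2 - (-3)*R1:  [   0    5   -4    6  -15 ]
R3 <- R3 - (2)*R1:  [   0   20  -22   29  -60 ]
R4 <- R4 - (-1)*R1:  [   0    5   20   -9  -15 ]
R3 <- R3 - (4)*R2:  [  0   0  -6   5   0 ]
R4 <- R4 - (1)*R2:  [   0    0   24  -15    0 ]
R4 <- R4 - (-4)*R3:  [ 0  0  0  5  0 ]
Row echelon form:
[ 2  5   2  2  |  -17 ]
[ 0  5  -4  6  |  -15 ]
[ 0  0  -6  5  |    0 ]
[ 0  0   0  5  |    0 ]
Back-substitution:
w = (0) / 5 = 0
z = (0 - (5)*(0)) / -6 = 0
y = (-15 - (-4)*(0) - (6)*(0)) / 5 = -3
x = (-17 - (5)*(-3) - (2)*(0) - (2)*(0)) / 2 = -1

(-1, -3, 0, 0)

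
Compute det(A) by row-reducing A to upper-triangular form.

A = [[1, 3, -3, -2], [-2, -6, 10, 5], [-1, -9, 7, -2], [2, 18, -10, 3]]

Forward elimination:
R2 <- R2 - (-2)*R1:  [ 0  0  4  1 ]
R3 <- R3 - (-1)*R1:  [  0  -6   4  -4 ]
R4 <- R4 - (2)*R1:  [  0  12  -4   7 ]
R2 <-> R3   (pivot in column 2 was zero)
[ 1   3  -3  -2 ]
[ 0  -6   4  -4 ]
[ 0   0   4   1 ]
[ 0  12  -4   7 ]
R4 <- R4 - (-2)*R2:  [  0   0   4  -1 ]
R4 <- R4 - (1)*R3:  [  0   0   0  -2 ]
Upper-triangular form:
[ 1   3  -3  -2 ]
[ 0  -6   4  -4 ]
[ 0   0   4   1 ]
[ 0   0   0  -2 ]
det(A) = (-1)^1 * (1) * (-6) * (4) * (-2) = -48  (1 row swap -> sign -1)

det(A) = -48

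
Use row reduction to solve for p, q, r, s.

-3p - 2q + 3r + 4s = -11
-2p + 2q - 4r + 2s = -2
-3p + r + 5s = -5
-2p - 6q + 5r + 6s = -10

Forward elimination on [A|b]:
R2 <- R2 - (2/3)*R1:  [    0  10/3    -6  -2/3  16/3 ]
R3 <- R3 - (1)*R1:  [  0   2  -2   1   6 ]
R4 <- R4 - (2/3)*R1:  [     0  -14/3      3   10/3   -8/3 ]
R3 <- R3 - (3/5)*R2:  [    0     0   8/5   7/5  14/5 ]
R4 <- R4 - (-7/5)*R2:  [     0      0  -27/5   12/5   24/5 ]
R4 <- R4 - (-27/8)*R3:  [    0     0     0  57/8  57/4 ]
Row echelon form:
[ -3    -2    3     4  |   -11 ]
[  0  10/3   -6  -2/3  |  16/3 ]
[  0     0  8/5   7/5  |  14/5 ]
[  0     0    0  57/8  |  57/4 ]
Back-substitution:
s = (57/4) / (57/8) = 2
r = (14/5 - (7/5)*(2)) / (8/5) = 0
q = (16/3 - (-6)*(0) - (-2/3)*(2)) / (10/3) = 2
p = (-11 - (-2)*(2) - (3)*(0) - (4)*(2)) / -3 = 5

(5, 2, 0, 2)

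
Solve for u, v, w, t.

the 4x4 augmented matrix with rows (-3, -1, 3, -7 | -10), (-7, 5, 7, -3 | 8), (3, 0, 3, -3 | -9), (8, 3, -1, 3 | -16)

(-2, -3, 3, 4)

Forward elimination on [A|b]:
R2 <- R2 - (7/3)*R1:  [    0  22/3     0  40/3  94/3 ]
R3 <- R3 - (-1)*R1:  [   0   -1    6  -10  -19 ]
R4 <- R4 - (-8/3)*R1:  [      0     1/3       7   -47/3  -128/3 ]
R3 <- R3 - (-3/22)*R2:  [       0        0        6   -90/11  -162/11 ]
R4 <- R4 - (1/22)*R2:  [       0        0        7  -179/11  -485/11 ]
R4 <- R4 - (7/6)*R3:  [       0        0        0   -74/11  -296/11 ]
Row echelon form:
[ -3    -1  3      -7  |      -10 ]
[  0  22/3  0    40/3  |     94/3 ]
[  0     0  6  -90/11  |  -162/11 ]
[  0     0  0  -74/11  |  -296/11 ]
Back-substitution:
t = (-296/11) / (-74/11) = 4
w = (-162/11 - (-90/11)*(4)) / 6 = 3
v = (94/3 - (40/3)*(4)) / (22/3) = -3
u = (-10 - (-1)*(-3) - (3)*(3) - (-7)*(4)) / -3 = -2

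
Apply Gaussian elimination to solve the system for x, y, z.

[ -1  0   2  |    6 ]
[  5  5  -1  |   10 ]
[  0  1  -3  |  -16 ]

Forward elimination on [A|b]:
R2 <- R2 - (-5)*R1:  [  0   5   9  40 ]
R3 <- R3 - (1/5)*R2:  [     0      0  -24/5    -24 ]
Row echelon form:
[ -1  0      2  |    6 ]
[  0  5      9  |   40 ]
[  0  0  -24/5  |  -24 ]
Back-substitution:
z = (-24) / (-24/5) = 5
y = (40 - (9)*(5)) / 5 = -1
x = (6 - (2)*(5)) / -1 = 4

(4, -1, 5)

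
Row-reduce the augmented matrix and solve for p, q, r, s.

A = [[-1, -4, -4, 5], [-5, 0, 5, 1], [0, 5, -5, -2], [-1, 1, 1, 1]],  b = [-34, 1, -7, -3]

(2, 0, 3, -4)

Forward elimination on [A|b]:
R2 <- R2 - (5)*R1:  [   0   20   25  -24  171 ]
R4 <- R4 - (1)*R1:  [  0   5   5  -4  31 ]
R3 <- R3 - (1/4)*R2:  [      0       0   -45/4       4  -199/4 ]
R4 <- R4 - (1/4)*R2:  [     0      0   -5/4      2  -47/4 ]
R4 <- R4 - (1/9)*R3:  [     0      0      0   14/9  -56/9 ]
Row echelon form:
[ -1  -4     -4     5  |     -34 ]
[  0  20     25   -24  |     171 ]
[  0   0  -45/4     4  |  -199/4 ]
[  0   0      0  14/9  |   -56/9 ]
Back-substitution:
s = (-56/9) / (14/9) = -4
r = (-199/4 - (4)*(-4)) / (-45/4) = 3
q = (171 - (25)*(3) - (-24)*(-4)) / 20 = 0
p = (-34 - (-4)*(0) - (-4)*(3) - (5)*(-4)) / -1 = 2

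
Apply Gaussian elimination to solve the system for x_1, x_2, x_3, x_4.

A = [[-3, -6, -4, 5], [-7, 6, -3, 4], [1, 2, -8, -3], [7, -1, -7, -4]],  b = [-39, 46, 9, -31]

(-5, 5, 1, -4)

Forward elimination on [A|b]:
R2 <- R2 - (7/3)*R1:  [     0     20   19/3  -23/3    137 ]
R3 <- R3 - (-1/3)*R1:  [     0      0  -28/3   -4/3     -4 ]
R4 <- R4 - (-7/3)*R1:  [     0    -15  -49/3   23/3   -122 ]
R4 <- R4 - (-3/4)*R2:  [       0        0  -139/12    23/12    -77/4 ]
R4 <- R4 - (139/112)*R3:  [      0       0       0    25/7  -100/7 ]
Row echelon form:
[ -3  -6     -4      5  |     -39 ]
[  0  20   19/3  -23/3  |     137 ]
[  0   0  -28/3   -4/3  |      -4 ]
[  0   0      0   25/7  |  -100/7 ]
Back-substitution:
x_4 = (-100/7) / (25/7) = -4
x_3 = (-4 - (-4/3)*(-4)) / (-28/3) = 1
x_2 = (137 - (19/3)*(1) - (-23/3)*(-4)) / 20 = 5
x_1 = (-39 - (-6)*(5) - (-4)*(1) - (5)*(-4)) / -3 = -5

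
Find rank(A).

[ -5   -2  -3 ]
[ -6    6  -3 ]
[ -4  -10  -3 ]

rank(A) = 2

Row reduction:
R2 <- R2 - (6/5)*R1:  [    0  42/5   3/5 ]
R3 <- R3 - (4/5)*R1:  [     0  -42/5   -3/5 ]
R3 <- R3 - (-1)*R2:  [ 0  0  0 ]
Row echelon form:
[ -5    -2   -3 ]
[  0  42/5  3/5 ]
[  0     0    0 ]
Nonzero rows / pivot columns: 2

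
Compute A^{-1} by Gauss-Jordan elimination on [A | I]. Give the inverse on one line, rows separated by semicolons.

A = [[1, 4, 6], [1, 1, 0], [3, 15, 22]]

Gauss-Jordan on [A | I]:
R2 <- R2 - (1)*R1:  [  0  -3  -6  |  -1   1   0 ]
R3 <- R3 - (3)*R1:  [  0   3   4  |  -3   0   1 ]
R2 <- (1/-3)*R2:  [    0     1     2  |   1/3  -1/3     0 ]
R1 <- R1 - (4)*R2:  [    1     0    -2  |  -1/3   4/3     0 ]
R3 <- R3 - (3)*R2:  [  0   0  -2  |  -4   1   1 ]
R3 <- (1/-2)*R3:  [    0     0     1  |     2  -1/2  -1/2 ]
R1 <- R1 - (-2)*R3:  [    1     0     0  |  11/3   1/3    -1 ]
R2 <- R2 - (2)*R3:  [     0      1      0  |  -11/3    2/3      1 ]
Right block of [I | A^{-1}] is the inverse:
[  11/3   1/3    -1 ]
[ -11/3   2/3     1 ]
[     2  -1/2  -1/2 ]

inverse = [11/3 1/3 -1; -11/3 2/3 1; 2 -1/2 -1/2]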